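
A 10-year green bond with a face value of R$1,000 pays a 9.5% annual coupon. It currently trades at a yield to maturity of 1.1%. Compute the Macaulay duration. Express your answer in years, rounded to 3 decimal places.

Periodic yield y = 0.011. Discount each cash flow and weight by its year:
  t   CF        PV=CF/(1+0.011)^t    t·PV
  1        95.00        93.9664        93.9664
  2        95.00        92.9440       185.8880
  3        95.00        91.9327       275.7982
  4        95.00        90.9325       363.7299
  5        95.00        89.9431       449.7155
  6        95.00        88.9645       533.7869
  7        95.00        87.9965       615.9757
  8        95.00        87.0391       696.3128
  9        95.00        86.0921       774.8287
  10    1,095.00       981.5277     9,815.2771
  Σ                  1,791.3385    13,805.2790
Price P = Σ PV = 1,791.3385.
Macaulay duration = Σ(t·PV) / P = 13,805.2790 / 1,791.3385 = 7.70668 years.

7.707 years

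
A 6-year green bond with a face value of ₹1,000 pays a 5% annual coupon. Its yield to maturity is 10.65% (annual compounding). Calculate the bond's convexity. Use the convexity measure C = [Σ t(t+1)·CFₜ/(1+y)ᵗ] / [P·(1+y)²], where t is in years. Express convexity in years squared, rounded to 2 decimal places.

With y = 0.1065:
  t   CF        PV=CF/(1+0.1065)^t    t·PV        t(t+1)·PV
  1        50.00        45.1875        45.1875          90.3751
  2        50.00        40.8383        81.6765         245.0295
  3        50.00        36.9076       110.7228         442.8911
  4        50.00        33.3553       133.4210         667.1052
  5        50.00        30.1448       150.7242         904.3451
  6     1,050.00       572.1116     3,432.6699      24,028.6892
  Σ                    758.5451     3,954.4019      26,378.4352
P = 758.5451.
Convexity = Σ t(t+1)·PV / [P·(1+y)²] = 26,378.4352 / (758.5451 × 1.224342) = 28.40304.

28.40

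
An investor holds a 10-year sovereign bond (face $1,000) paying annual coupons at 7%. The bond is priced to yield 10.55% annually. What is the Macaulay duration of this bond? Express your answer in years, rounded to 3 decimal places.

7.163 years

Periodic yield y = 0.1055. Discount each cash flow and weight by its year:
  t   CF        PV=CF/(1+0.1055)^t    t·PV
  1        70.00        63.3198        63.3198
  2        70.00        57.2770       114.5541
  3        70.00        51.8110       155.4329
  4        70.00        46.8666       187.4662
  5        70.00        42.3940       211.9700
  6        70.00        38.3483       230.0895
  7        70.00        34.6886       242.8202
  8        70.00        31.3782       251.0256
  9        70.00        28.3837       255.4535
  10    1,070.00       392.4608     3,924.6082
  Σ                    786.9279     5,636.7400
Price P = Σ PV = 786.9279.
Macaulay duration = Σ(t·PV) / P = 5,636.7400 / 786.9279 = 7.16297 years.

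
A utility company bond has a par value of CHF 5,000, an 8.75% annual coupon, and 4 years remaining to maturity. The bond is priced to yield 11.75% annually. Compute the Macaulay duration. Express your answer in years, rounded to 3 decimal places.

Periodic yield y = 0.1175. Discount each cash flow and weight by its year:
  t   CF        PV=CF/(1+0.1175)^t    t·PV
  1       437.50       391.4989       391.4989
  2       437.50       350.3346       700.6691
  3       437.50       313.4985       940.4955
  4     5,437.50     3,486.6563    13,946.6253
  Σ                  4,541.9883    15,979.2888
Price P = Σ PV = 4,541.9883.
Macaulay duration = Σ(t·PV) / P = 15,979.2888 / 4,541.9883 = 3.51813 years.

3.518 years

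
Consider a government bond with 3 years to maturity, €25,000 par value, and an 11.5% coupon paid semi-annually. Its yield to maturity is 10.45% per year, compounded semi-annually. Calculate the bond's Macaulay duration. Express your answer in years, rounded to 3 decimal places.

2.626 years

Periodic yield y = 0.05225. Discount each cash flow and weight by its period:
  t   CF        PV=CF/(1+0.05225)^t    t·PV
  1     1,437.50     1,366.1202     1,366.1202
  2     1,437.50     1,298.2848     2,596.5697
  3     1,437.50     1,233.8179     3,701.4536
  4     1,437.50     1,172.5520     4,690.2080
  5     1,437.50     1,114.3284     5,571.6418
  6    26,437.50    19,476.3145   116,857.8868
  Σ                 25,661.4177   134,783.8801
Price P = Σ PV = 25,661.4177.
Macaulay duration = Σ(t·PV) / P = 134,783.8801 / 25,661.4177 = 5.25239 half-year periods.
In years: 5.25239 / 2 = 2.62620 years.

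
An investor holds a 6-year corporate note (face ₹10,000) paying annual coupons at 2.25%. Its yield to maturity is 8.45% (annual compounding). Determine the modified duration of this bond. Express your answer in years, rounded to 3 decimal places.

5.172 years

Periodic yield y = 0.0845. First find Macaulay duration:
  t   CF        PV=CF/(1+0.0845)^t    t·PV
  1       225.00       207.4689       207.4689
  2       225.00       191.3037       382.6074
  3       225.00       176.3981       529.1942
  4       225.00       162.6538       650.6153
  5       225.00       149.9805       749.9024
  6    10,225.00     6,284.7207    37,708.3239
  Σ                  7,172.5256    40,228.1122
P = 7,172.5256; Macaulay duration = 40,228.1122 / 7,172.5256 = 5.60864 years.
Modified duration = D_Mac / (1 + y) = 5.60864 / 1.0845 = 5.17164 years.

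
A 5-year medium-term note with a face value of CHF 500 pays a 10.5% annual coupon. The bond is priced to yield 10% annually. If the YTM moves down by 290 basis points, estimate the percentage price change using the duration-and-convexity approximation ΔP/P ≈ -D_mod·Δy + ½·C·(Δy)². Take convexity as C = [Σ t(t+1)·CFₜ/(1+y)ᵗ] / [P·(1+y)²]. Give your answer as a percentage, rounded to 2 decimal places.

With y = 0.1:
  t   CF        PV=CF/(1+0.1)^t    t·PV        t(t+1)·PV
  1        52.50        47.7273        47.7273          95.4545
  2        52.50        43.3884        86.7769         260.3306
  3        52.50        39.4440       118.3321         473.3283
  4        52.50        35.8582       143.4328         717.1641
  5       552.50       343.0590     1,715.2952      10,291.7709
  Σ                    509.4770     2,111.5642      11,838.0485
P = 509.4770; D_Mac = 4.14457 yrs; D_mod = 3.76779 yrs; C = 19.20305.
Duration effect: -3.76779 × (-0.029) = +0.109266
Convexity effect: 0.5 × 19.20305 × (-0.029)² = +0.0080749
ΔP/P ≈ +0.109266 + 0.0080749 = +0.117341 = +11.7341%.

+11.73%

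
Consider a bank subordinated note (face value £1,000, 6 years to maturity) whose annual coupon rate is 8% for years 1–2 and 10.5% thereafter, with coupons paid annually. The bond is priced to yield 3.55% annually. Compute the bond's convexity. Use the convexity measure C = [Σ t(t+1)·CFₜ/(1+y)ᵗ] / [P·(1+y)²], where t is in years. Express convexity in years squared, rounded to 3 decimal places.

With y = 0.0355:
  t   CF        PV=CF/(1+0.0355)^t    t·PV        t(t+1)·PV
  1        80.00        77.2574        77.2574         154.5147
  2        80.00        74.6088       149.2175         447.6525
  3       105.00        94.5669       283.7006       1,134.8024
  4       105.00        91.3248       365.2993       1,826.4967
  5       105.00        88.1939       440.9697       2,645.8184
  6     1,105.00       896.3171     5,377.9023      37,645.3162
  Σ                  1,322.2688     6,694.3468      43,854.6009
P = 1,322.2688.
Convexity = Σ t(t+1)·PV / [P·(1+y)²] = 43,854.6009 / (1,322.2688 × 1.072260) = 30.93109.

30.931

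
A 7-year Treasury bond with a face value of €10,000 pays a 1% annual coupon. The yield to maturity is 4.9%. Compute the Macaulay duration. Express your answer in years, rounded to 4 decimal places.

Periodic yield y = 0.049. Discount each cash flow and weight by its year:
  t   CF        PV=CF/(1+0.049)^t    t·PV
  1       100.00        95.3289        95.3289
  2       100.00        90.8760       181.7519
  3       100.00        86.6310       259.8931
  4       100.00        82.5844       330.3376
  5       100.00        78.7268       393.6340
  6       100.00        75.0494       450.2962
  7    10,100.00     7,225.9168    50,581.4176
  Σ                  7,735.1133    52,292.6593
Price P = Σ PV = 7,735.1133.
Macaulay duration = Σ(t·PV) / P = 52,292.6593 / 7,735.1133 = 6.76043 years.

6.7604 years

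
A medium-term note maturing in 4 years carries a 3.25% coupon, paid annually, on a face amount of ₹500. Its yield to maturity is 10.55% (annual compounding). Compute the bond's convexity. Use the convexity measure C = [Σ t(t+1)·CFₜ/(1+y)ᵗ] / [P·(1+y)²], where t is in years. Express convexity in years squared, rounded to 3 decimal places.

15.204

With y = 0.1055:
  t   CF        PV=CF/(1+0.1055)^t    t·PV        t(t+1)·PV
  1        16.25        14.6992        14.6992          29.3985
  2        16.25        13.2965        26.5929          79.7787
  3        16.25        12.0275        36.0826         144.3306
  4       516.25       345.6409     1,382.5634       6,912.8172
  Σ                    385.6641     1,459.9382       7,166.3250
P = 385.6641.
Convexity = Σ t(t+1)·PV / [P·(1+y)²] = 7,166.3250 / (385.6641 × 1.222130) = 15.20442.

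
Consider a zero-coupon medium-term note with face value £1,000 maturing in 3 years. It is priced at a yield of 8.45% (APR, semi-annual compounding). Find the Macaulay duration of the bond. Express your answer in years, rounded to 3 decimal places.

3.000 years

A zero-coupon bond has a single cash flow at maturity, so its Macaulay duration equals its maturity: 3 years.
(Equivalently: 6 semi-annual periods ÷ 2 = 3 years.)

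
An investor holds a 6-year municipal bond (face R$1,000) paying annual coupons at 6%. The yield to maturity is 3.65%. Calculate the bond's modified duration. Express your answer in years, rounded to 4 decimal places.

Periodic yield y = 0.0365. First find Macaulay duration:
  t   CF        PV=CF/(1+0.0365)^t    t·PV
  1        60.00        57.8871        57.8871
  2        60.00        55.8486       111.6973
  3        60.00        53.8820       161.6459
  4        60.00        51.9845       207.9381
  5        60.00        50.1539       250.7695
  6     1,060.00       854.8502     5,129.1013
  Σ                  1,124.6064     5,919.0392
P = 1,124.6064; Macaulay duration = 5,919.0392 / 1,124.6064 = 5.26321 years.
Modified duration = D_Mac / (1 + y) = 5.26321 / 1.0365 = 5.07787 years.

5.0779 years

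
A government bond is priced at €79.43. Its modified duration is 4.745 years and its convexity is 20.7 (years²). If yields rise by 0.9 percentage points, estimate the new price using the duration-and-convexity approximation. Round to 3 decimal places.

€76.105

Duration effect: -D_mod·Δy = -4.745 × (+0.009) = -0.042705
Convexity effect: ½·C·(Δy)² = 0.5 × 20.7 × (0.009)² = +0.00083835
ΔP/P ≈ -0.042705 + 0.00083835 = -0.04186665
New price ≈ 79.43 × (1 - 0.04186665) = 76.1045319905.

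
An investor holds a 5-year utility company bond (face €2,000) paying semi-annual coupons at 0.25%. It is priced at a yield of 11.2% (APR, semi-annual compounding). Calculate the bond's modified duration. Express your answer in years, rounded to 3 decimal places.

Periodic yield y = 0.056. First find Macaulay duration:
  t   CF        PV=CF/(1+0.056)^t    t·PV
  1         2.50         2.3674         2.3674
  2         2.50         2.2419         4.4838
  3         2.50         2.1230         6.3690
  4         2.50         2.0104         8.0416
  5         2.50         1.9038         9.5190
  6         2.50         1.8028        10.8170
  7         2.50         1.7072        11.9506
  8         2.50         1.6167        12.9336
  9         2.50         1.5310        13.7787
  10    2,002.50     1,161.2704    11,612.7036
  Σ                  1,178.5746    11,692.9643
P = 1,178.5746; Macaulay duration = 11,692.9643 / 1,178.5746 = 9.92128 half-year periods = 4.96064 years.
Modified duration = D_Mac / (1 + y) = 4.96064 / 1.056 = 4.69757 years.

4.698 years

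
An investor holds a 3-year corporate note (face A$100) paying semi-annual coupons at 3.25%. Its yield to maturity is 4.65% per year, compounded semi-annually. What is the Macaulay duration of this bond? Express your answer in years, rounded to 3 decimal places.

Periodic yield y = 0.02325. Discount each cash flow and weight by its period:
  t   CF        PV=CF/(1+0.02325)^t    t·PV
  1        1.625         1.5881         1.5881
  2        1.625         1.5520         3.1040
  3        1.625         1.5167         4.5502
  4        1.625         1.4823         5.9291
  5        1.625         1.4486         7.2429
  6      101.625        88.5340       531.2039
  Σ                     96.1216       553.6182
Price P = Σ PV = 96.1216.
Macaulay duration = Σ(t·PV) / P = 553.6182 / 96.1216 = 5.75956 half-year periods.
In years: 5.75956 / 2 = 2.87978 years.

2.880 years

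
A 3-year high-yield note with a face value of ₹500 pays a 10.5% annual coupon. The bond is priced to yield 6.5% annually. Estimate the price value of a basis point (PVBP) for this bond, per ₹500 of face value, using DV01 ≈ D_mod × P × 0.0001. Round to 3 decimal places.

Periodic yield y = 0.065.
  t   CF        PV=CF/(1+0.065)^t    t·PV
  1        52.50        49.2958        49.2958
  2        52.50        46.2871        92.5742
  3       552.50       457.3866     1,372.1599
  Σ                    552.9695     1,514.0299
P = 552.9695; D_Mac = 2.73800 yrs; D_mod = 2.57089 yrs.
DV01 ≈ 2.57089 × 552.9695 × 0.0001 = 0.142162.

₹0.142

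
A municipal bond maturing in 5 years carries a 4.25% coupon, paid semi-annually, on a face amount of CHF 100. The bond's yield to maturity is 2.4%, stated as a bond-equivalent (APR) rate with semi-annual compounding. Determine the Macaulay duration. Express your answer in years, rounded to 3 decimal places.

4.579 years

Periodic yield y = 0.012. Discount each cash flow and weight by its period:
  t   CF        PV=CF/(1+0.012)^t    t·PV
  1        2.125         2.0998         2.0998
  2        2.125         2.0749         4.1498
  3        2.125         2.0503         6.1509
  4        2.125         2.0260         8.1040
  5        2.125         2.0020        10.0098
  6        2.125         1.9782        11.8694
  7        2.125         1.9548        13.6834
  8        2.125         1.9316        15.4527
  9        2.125         1.9087        17.1782
  10     102.125        90.6415       906.4147
  Σ                    108.6677       995.1126
Price P = Σ PV = 108.6677.
Macaulay duration = Σ(t·PV) / P = 995.1126 / 108.6677 = 9.15739 half-year periods.
In years: 9.15739 / 2 = 4.57870 years.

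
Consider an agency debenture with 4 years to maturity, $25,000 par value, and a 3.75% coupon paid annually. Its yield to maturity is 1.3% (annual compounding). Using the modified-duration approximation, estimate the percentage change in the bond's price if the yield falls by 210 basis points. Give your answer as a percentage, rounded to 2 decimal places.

+7.88%

Periodic yield y = 0.013. Modified duration first:
  t   CF        PV=CF/(1+0.013)^t    t·PV
  1       937.50       925.4689       925.4689
  2       937.50       913.5922     1,827.1844
  3       937.50       901.8679     2,705.6038
  4    25,937.50    24,631.4701    98,525.8803
  Σ                 27,372.3991   103,984.1374
P = 27,372.3991; D_Mac = 3.79887 yrs; D_mod = 3.79887/(1+0.013) = 3.75012 yrs.
ΔP/P ≈ -D_mod · Δy = -3.75012 × (-0.021) = +0.078752 = +7.8752%.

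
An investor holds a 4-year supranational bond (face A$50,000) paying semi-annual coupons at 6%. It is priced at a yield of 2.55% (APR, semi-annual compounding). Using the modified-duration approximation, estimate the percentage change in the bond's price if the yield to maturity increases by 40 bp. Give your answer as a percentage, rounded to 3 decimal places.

Periodic yield y = 0.01275. Modified duration first:
  t   CF        PV=CF/(1+0.01275)^t    t·PV
  1     1,500.00     1,481.1158     1,481.1158
  2     1,500.00     1,462.4693     2,924.9386
  3     1,500.00     1,444.0576     4,332.1727
  4     1,500.00     1,425.8776     5,703.5105
  5     1,500.00     1,407.9266     7,039.6328
  6     1,500.00     1,390.2015     8,341.2089
  7     1,500.00     1,372.6996     9,608.8970
  8    51,500.00    46,536.0175   372,288.1401
  Σ                 56,520.3654   411,719.6162
P = 56,520.3654; D_Mac = 7.28445 half-year periods = 3.64222 yrs; D_mod = 3.64222/(1+0.01275) = 3.59637 yrs.
ΔP/P ≈ -D_mod · Δy = -3.59637 × (+0.004) = -0.014385 = -1.4385%.

-1.439%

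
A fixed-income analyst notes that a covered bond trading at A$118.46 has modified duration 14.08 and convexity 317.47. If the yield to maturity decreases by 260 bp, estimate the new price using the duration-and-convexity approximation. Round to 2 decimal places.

A$174.54

Duration effect: -D_mod·Δy = -14.08 × (-0.026) = +0.366080
Convexity effect: ½·C·(Δy)² = 0.5 × 317.47 × (-0.026)² = +0.10730486
ΔP/P ≈ +0.366080 + 0.10730486 = +0.47338486
New price ≈ 118.46 × (1 + 0.47338486) = 174.5371705156.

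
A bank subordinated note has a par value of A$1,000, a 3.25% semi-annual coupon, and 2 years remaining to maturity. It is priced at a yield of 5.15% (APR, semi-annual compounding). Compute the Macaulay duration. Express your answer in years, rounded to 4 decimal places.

Periodic yield y = 0.02575. Discount each cash flow and weight by its period:
  t   CF        PV=CF/(1+0.02575)^t    t·PV
  1        16.25        15.8421        15.8421
  2        16.25        15.4444        30.8887
  3        16.25        15.0567        45.1700
  4     1,016.25       917.9826     3,671.9305
  Σ                    964.3257     3,763.8313
Price P = Σ PV = 964.3257.
Macaulay duration = Σ(t·PV) / P = 3,763.8313 / 964.3257 = 3.90307 half-year periods.
In years: 3.90307 / 2 = 1.95154 years.

1.9515 years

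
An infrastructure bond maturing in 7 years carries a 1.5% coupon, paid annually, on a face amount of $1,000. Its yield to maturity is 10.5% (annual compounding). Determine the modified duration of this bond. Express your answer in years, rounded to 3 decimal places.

Periodic yield y = 0.105. First find Macaulay duration:
  t   CF        PV=CF/(1+0.105)^t    t·PV
  1        15.00        13.5747        13.5747
  2        15.00        12.2848        24.5695
  3        15.00        11.1174        33.3523
  4        15.00        10.0610        40.2441
  5        15.00         9.1050        45.5250
  6        15.00         8.2398        49.4389
  7     1,015.00       504.5801     3,532.0605
  Σ                    568.9628     3,738.7650
P = 568.9628; Macaulay duration = 3,738.7650 / 568.9628 = 6.57119 years.
Modified duration = D_Mac / (1 + y) = 6.57119 / 1.105 = 5.94678 years.

5.947 years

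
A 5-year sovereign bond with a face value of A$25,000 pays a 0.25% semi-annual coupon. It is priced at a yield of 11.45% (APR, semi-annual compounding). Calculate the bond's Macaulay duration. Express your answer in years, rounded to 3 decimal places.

4.960 years

Periodic yield y = 0.05725. Discount each cash flow and weight by its period:
  t   CF        PV=CF/(1+0.05725)^t    t·PV
  1        31.25        29.5578        29.5578
  2        31.25        27.9573        55.9145
  3        31.25        26.4434        79.3301
  4        31.25        25.0115       100.0459
  5        31.25        23.6571       118.2855
  6        31.25        22.3761       134.2564
  7        31.25        21.1644       148.1509
  8        31.25        20.0184       160.1469
  9        31.25        18.9344       170.4093
  10   25,031.25    14,345.1667   143,451.6671
  Σ                 14,560.2869   144,447.7644
Price P = Σ PV = 14,560.2869.
Macaulay duration = Σ(t·PV) / P = 144,447.7644 / 14,560.2869 = 9.92067 half-year periods.
In years: 9.92067 / 2 = 4.96033 years.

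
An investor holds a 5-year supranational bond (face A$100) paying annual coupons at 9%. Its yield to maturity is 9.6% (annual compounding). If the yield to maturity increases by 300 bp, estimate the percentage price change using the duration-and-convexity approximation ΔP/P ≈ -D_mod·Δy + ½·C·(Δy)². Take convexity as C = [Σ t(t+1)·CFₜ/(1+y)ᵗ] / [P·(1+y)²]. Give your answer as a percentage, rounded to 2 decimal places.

-10.68%

With y = 0.096:
  t   CF        PV=CF/(1+0.096)^t    t·PV        t(t+1)·PV
  1         9.00         8.2117         8.2117          16.4234
  2         9.00         7.4924        14.9848          44.9544
  3         9.00         6.8361        20.5084          82.0337
  4         9.00         6.2374        24.9494         124.7471
  5       109.00        68.9245       344.6226       2,067.7355
  Σ                     97.7021       413.2769       2,335.8940
P = 97.7021; D_Mac = 4.22997 yrs; D_mod = 3.85946 yrs; C = 19.90344.
Duration effect: -3.85946 × (+0.03) = -0.115784
Convexity effect: 0.5 × 19.90344 × (0.03)² = +0.0089565
ΔP/P ≈ -0.115784 + 0.0089565 = -0.106827 = -10.6827%.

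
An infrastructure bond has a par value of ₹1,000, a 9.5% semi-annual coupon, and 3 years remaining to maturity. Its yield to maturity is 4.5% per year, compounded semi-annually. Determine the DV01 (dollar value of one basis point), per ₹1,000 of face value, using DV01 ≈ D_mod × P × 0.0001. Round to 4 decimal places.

Periodic yield y = 0.0225.
  t   CF        PV=CF/(1+0.0225)^t    t·PV
  1        47.50        46.4548        46.4548
  2        47.50        45.4325        90.8651
  3        47.50        44.4328       133.2984
  4        47.50        43.4551       173.8202
  5        47.50        42.4988       212.4942
  6     1,047.50       916.5879     5,499.5275
  Σ                  1,138.8619     6,156.4602
P = 1,138.8619; D_Mac = 5.40580 half-year periods = 2.70290 yrs; D_mod = 2.64342 yrs.
DV01 ≈ 2.64342 × 1,138.8619 × 0.0001 = 0.301049.

₹0.3010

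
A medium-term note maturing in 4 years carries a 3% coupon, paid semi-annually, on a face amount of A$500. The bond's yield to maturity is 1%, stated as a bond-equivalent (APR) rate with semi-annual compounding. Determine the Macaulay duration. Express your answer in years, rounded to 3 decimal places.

Periodic yield y = 0.005. Discount each cash flow and weight by its period:
  t   CF        PV=CF/(1+0.005)^t    t·PV
  1         7.50         7.4627         7.4627
  2         7.50         7.4256        14.8511
  3         7.50         7.3886        22.1658
  4         7.50         7.3519        29.4074
  5         7.50         7.3153        36.5764
  6         7.50         7.2789        43.6733
  7         7.50         7.2427        50.6987
  8       507.50       487.6492     3,901.1939
  Σ                    539.1148     4,106.0294
Price P = Σ PV = 539.1148.
Macaulay duration = Σ(t·PV) / P = 4,106.0294 / 539.1148 = 7.61624 half-year periods.
In years: 7.61624 / 2 = 3.80812 years.

3.808 years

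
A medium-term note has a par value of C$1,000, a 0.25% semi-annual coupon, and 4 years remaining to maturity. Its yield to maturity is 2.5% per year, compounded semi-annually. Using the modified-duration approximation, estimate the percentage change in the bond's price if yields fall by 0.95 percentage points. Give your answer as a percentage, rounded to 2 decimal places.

Periodic yield y = 0.0125. Modified duration first:
  t   CF        PV=CF/(1+0.0125)^t    t·PV
  1         1.25         1.2346         1.2346
  2         1.25         1.2193         2.4387
  3         1.25         1.2043         3.6128
  4         1.25         1.1894         4.7576
  5         1.25         1.1747         5.8736
  6         1.25         1.1602         6.9613
  7         1.25         1.1459         8.0213
  8     1,001.25       906.5302     7,252.2416
  Σ                    914.8586     7,285.1414
P = 914.8586; D_Mac = 7.96313 half-year periods = 3.98157 yrs; D_mod = 3.98157/(1+0.0125) = 3.93241 yrs.
ΔP/P ≈ -D_mod · Δy = -3.93241 × (-0.0095) = +0.037358 = +3.7358%.

+3.74%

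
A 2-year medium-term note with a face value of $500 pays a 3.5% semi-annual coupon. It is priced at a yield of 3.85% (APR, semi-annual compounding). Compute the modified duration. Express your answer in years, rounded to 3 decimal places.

1.912 years

Periodic yield y = 0.01925. First find Macaulay duration:
  t   CF        PV=CF/(1+0.01925)^t    t·PV
  1         8.75         8.5847         8.5847
  2         8.75         8.4226        16.8452
  3         8.75         8.2635        24.7906
  4       508.75       471.3913     1,885.5651
  Σ                    496.6622     1,935.7857
P = 496.6622; Macaulay duration = 1,935.7857 / 496.6622 = 3.89759 half-year periods = 1.94880 years.
Modified duration = D_Mac / (1 + y) = 1.94880 / 1.01925 = 1.91199 years.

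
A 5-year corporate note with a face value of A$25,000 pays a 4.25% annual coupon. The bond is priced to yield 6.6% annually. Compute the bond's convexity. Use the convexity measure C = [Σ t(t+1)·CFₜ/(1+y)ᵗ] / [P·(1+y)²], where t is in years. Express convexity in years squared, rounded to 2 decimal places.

With y = 0.066:
  t   CF        PV=CF/(1+0.066)^t    t·PV        t(t+1)·PV
  1     1,062.50       996.7167       996.7167       1,993.4334
  2     1,062.50       935.0063     1,870.0126       5,610.0377
  3     1,062.50       877.1166     2,631.3498      10,525.3991
  4     1,062.50       822.8111     3,291.2442      16,456.2212
  5    26,062.50    18,933.4627    94,667.3136     568,003.8816
  Σ                 22,565.1133   103,456.6369     602,588.9729
P = 22,565.1133.
Convexity = Σ t(t+1)·PV / [P·(1+y)²] = 602,588.9729 / (22,565.1133 × 1.136356) = 23.50008.

23.50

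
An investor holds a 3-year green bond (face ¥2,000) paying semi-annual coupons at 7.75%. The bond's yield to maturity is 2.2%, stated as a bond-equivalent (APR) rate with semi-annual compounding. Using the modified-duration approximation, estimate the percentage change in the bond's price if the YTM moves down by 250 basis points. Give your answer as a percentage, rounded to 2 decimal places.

Periodic yield y = 0.011. Modified duration first:
  t   CF        PV=CF/(1+0.011)^t    t·PV
  1        77.50        76.6568        76.6568
  2        77.50        75.8227       151.6455
  3        77.50        74.9978       224.9933
  4        77.50        74.1818       296.7270
  5        77.50        73.3746       366.8732
  6     2,077.50     1,945.5128    11,673.0770
  Σ                  2,320.5465    12,789.9726
P = 2,320.5465; D_Mac = 5.51162 half-year periods = 2.75581 yrs; D_mod = 2.75581/(1+0.011) = 2.72583 yrs.
ΔP/P ≈ -D_mod · Δy = -2.72583 × (-0.025) = +0.068146 = +6.8146%.

+6.81%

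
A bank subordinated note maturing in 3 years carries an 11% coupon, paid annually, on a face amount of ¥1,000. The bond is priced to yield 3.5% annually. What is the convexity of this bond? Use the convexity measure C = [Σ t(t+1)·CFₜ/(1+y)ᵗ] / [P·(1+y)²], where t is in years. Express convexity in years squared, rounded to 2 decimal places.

With y = 0.035:
  t   CF        PV=CF/(1+0.035)^t    t·PV        t(t+1)·PV
  1       110.00       106.2802       106.2802         212.5604
  2       110.00       102.6862       205.3724         616.1171
  3     1,110.00     1,001.1564     3,003.4692      12,013.8768
  Σ                  1,210.1228     3,315.1218      12,842.5543
P = 1,210.1228.
Convexity = Σ t(t+1)·PV / [P·(1+y)²] = 12,842.5543 / (1,210.1228 × 1.071225) = 9.90698.

9.91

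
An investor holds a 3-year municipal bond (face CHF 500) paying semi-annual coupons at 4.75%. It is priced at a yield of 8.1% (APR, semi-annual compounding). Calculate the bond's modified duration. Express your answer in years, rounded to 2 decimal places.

Periodic yield y = 0.0405. First find Macaulay duration:
  t   CF        PV=CF/(1+0.0405)^t    t·PV
  1       11.875        11.4128        11.4128
  2       11.875        10.9686        21.9371
  3       11.875        10.5416        31.6249
  4       11.875        10.1313        40.5252
  5       11.875         9.7370        48.6848
  6      511.875       403.3773     2,420.2636
  Σ                    456.1685     2,574.4483
P = 456.1685; Macaulay duration = 2,574.4483 / 456.1685 = 5.64363 half-year periods = 2.82182 years.
Modified duration = D_Mac / (1 + y) = 2.82182 / 1.0405 = 2.71198 years.

2.71 years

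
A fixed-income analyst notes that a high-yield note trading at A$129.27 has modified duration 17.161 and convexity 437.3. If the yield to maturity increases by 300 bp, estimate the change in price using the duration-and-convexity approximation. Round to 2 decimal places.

Duration effect: -D_mod·Δy = -17.161 × (+0.03) = -0.514830
Convexity effect: ½·C·(Δy)² = 0.5 × 437.3 × (0.03)² = +0.1967850
ΔP/P ≈ -0.514830 + 0.1967850 = -0.318045
ΔP ≈ 129.27 × (-0.318045) = -41.11367715.

-A$41.11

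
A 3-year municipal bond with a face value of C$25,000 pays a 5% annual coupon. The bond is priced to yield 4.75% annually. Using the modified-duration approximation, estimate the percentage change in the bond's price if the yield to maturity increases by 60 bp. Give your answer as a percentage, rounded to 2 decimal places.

Periodic yield y = 0.0475. Modified duration first:
  t   CF        PV=CF/(1+0.0475)^t    t·PV
  1     1,250.00     1,193.3174     1,193.3174
  2     1,250.00     1,139.2052     2,278.4104
  3    26,250.00    22,838.4809    68,515.4426
  Σ                 25,171.0035    71,987.1704
P = 25,171.0035; D_Mac = 2.85992 yrs; D_mod = 2.85992/(1+0.0475) = 2.73024 yrs.
ΔP/P ≈ -D_mod · Δy = -2.73024 × (+0.006) = -0.016381 = -1.6381%.

-1.64%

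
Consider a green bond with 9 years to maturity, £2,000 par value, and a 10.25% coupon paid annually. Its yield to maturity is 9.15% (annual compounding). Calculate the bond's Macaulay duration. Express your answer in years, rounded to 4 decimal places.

6.3760 years

Periodic yield y = 0.0915. Discount each cash flow and weight by its year:
  t   CF        PV=CF/(1+0.0915)^t    t·PV
  1       205.00       187.8149       187.8149
  2       205.00       172.0705       344.1410
  3       205.00       157.6459       472.9377
  4       205.00       144.4305       577.7220
  5       205.00       132.3229       661.6147
  6       205.00       121.2304       727.3822
  7       205.00       111.0677       777.4737
  8       205.00       101.7569       814.0553
  9     2,205.00     1,002.7552     9,024.7970
  Σ                  2,131.0949    13,587.9386
Price P = Σ PV = 2,131.0949.
Macaulay duration = Σ(t·PV) / P = 13,587.9386 / 2,131.0949 = 6.37604 years.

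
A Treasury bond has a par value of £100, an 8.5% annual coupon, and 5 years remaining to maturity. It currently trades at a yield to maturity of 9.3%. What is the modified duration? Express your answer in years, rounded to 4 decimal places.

3.9002 years

Periodic yield y = 0.093. First find Macaulay duration:
  t   CF        PV=CF/(1+0.093)^t    t·PV
  1         8.50         7.7768         7.7768
  2         8.50         7.1151        14.2301
  3         8.50         6.5097        19.5290
  4         8.50         5.9558        23.8231
  5       108.50        69.5551       347.7755
  Σ                     96.9124       413.1344
P = 96.9124; Macaulay duration = 413.1344 / 96.9124 = 4.26297 years.
Modified duration = D_Mac / (1 + y) = 4.26297 / 1.093 = 3.90025 years.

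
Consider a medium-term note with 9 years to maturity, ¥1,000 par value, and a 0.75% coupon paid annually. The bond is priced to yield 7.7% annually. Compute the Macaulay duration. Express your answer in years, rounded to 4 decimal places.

8.6198 years

Periodic yield y = 0.077. Discount each cash flow and weight by its year:
  t   CF        PV=CF/(1+0.077)^t    t·PV
  1         7.50         6.9638         6.9638
  2         7.50         6.4659        12.9318
  3         7.50         6.0036        18.0109
  4         7.50         5.5744        22.2976
  5         7.50         5.1759        25.8793
  6         7.50         4.8058        28.8349
  7         7.50         4.4622        31.2356
  8         7.50         4.1432        33.1456
  9     1,007.50       516.7777     4,650.9989
  Σ                    560.3725     4,830.2984
Price P = Σ PV = 560.3725.
Macaulay duration = Σ(t·PV) / P = 4,830.2984 / 560.3725 = 8.61980 years.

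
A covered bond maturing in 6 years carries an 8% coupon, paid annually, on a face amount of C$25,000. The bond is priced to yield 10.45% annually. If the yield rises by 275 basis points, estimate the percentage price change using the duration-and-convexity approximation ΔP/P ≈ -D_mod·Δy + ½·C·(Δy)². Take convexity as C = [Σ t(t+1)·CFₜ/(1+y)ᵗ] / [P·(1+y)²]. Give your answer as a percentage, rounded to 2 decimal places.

-11.27%

With y = 0.1045:
  t   CF        PV=CF/(1+0.1045)^t    t·PV        t(t+1)·PV
  1     2,000.00     1,810.7741     1,810.7741       3,621.5482
  2     2,000.00     1,639.4514     3,278.9029       9,836.7086
  3     2,000.00     1,484.3381     4,453.0143      17,812.0572
  4     2,000.00     1,343.9005     5,375.6020      26,878.0100
  5     2,000.00     1,216.7501     6,083.7506      36,502.5033
  6    27,000.00    14,872.0023    89,232.0136     624,624.0951
  Σ                 22,367.2165   110,234.0574     719,274.9224
P = 22,367.2165; D_Mac = 4.92838 yrs; D_mod = 4.46209 yrs; C = 26.36037.
Duration effect: -4.46209 × (+0.0275) = -0.122707
Convexity effect: 0.5 × 26.36037 × (0.0275)² = +0.0099675
ΔP/P ≈ -0.122707 + 0.0099675 = -0.112740 = -11.2740%.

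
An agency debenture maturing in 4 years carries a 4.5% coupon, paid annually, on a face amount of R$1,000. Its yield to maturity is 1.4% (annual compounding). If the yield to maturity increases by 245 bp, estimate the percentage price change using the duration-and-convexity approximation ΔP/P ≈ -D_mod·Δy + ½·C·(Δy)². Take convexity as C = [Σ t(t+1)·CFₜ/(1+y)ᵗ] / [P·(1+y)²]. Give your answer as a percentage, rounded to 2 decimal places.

-8.56%

With y = 0.014:
  t   CF        PV=CF/(1+0.014)^t    t·PV        t(t+1)·PV
  1        45.00        44.3787        44.3787          88.7574
  2        45.00        43.7660        87.5319         262.5958
  3        45.00        43.1617       129.4851         517.9405
  4     1,045.00       988.4722     3,953.8889      19,769.4445
  Σ                  1,119.7786     4,215.2847      20,638.7383
P = 1,119.7786; D_Mac = 3.76439 yrs; D_mod = 3.71242 yrs; C = 17.92566.
Duration effect: -3.71242 × (+0.0245) = -0.090954
Convexity effect: 0.5 × 17.92566 × (0.0245)² = +0.0053799
ΔP/P ≈ -0.090954 + 0.0053799 = -0.085574 = -8.5574%.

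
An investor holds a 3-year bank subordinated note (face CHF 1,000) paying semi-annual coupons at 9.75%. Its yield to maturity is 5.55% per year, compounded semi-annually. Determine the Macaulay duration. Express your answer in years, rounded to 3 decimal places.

Periodic yield y = 0.02775. Discount each cash flow and weight by its period:
  t   CF        PV=CF/(1+0.02775)^t    t·PV
  1        48.75        47.4337        47.4337
  2        48.75        46.1530        92.3059
  3        48.75        44.9068       134.7204
  4        48.75        43.6943       174.7772
  5        48.75        42.5145       212.5726
  6     1,048.75       889.9120     5,339.4720
  Σ                  1,114.6143     6,001.2818
Price P = Σ PV = 1,114.6143.
Macaulay duration = Σ(t·PV) / P = 6,001.2818 / 1,114.6143 = 5.38418 half-year periods.
In years: 5.38418 / 2 = 2.69209 years.

2.692 years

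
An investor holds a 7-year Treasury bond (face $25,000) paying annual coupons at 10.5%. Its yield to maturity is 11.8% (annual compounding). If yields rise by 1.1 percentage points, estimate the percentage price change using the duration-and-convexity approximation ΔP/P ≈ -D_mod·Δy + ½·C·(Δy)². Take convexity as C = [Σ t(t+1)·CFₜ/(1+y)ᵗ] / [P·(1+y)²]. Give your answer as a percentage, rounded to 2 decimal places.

With y = 0.118:
  t   CF        PV=CF/(1+0.118)^t    t·PV        t(t+1)·PV
  1     2,625.00     2,347.9428     2,347.9428       4,695.8855
  2     2,625.00     2,100.1277     4,200.2554      12,600.7661
  3     2,625.00     1,878.4684     5,635.4052      22,541.6210
  4     2,625.00     1,680.2043     6,720.8172      33,604.0861
  5     2,625.00     1,502.8661     7,514.3305      45,085.9832
  6     2,625.00     1,344.2452     8,065.4711      56,458.2974
  7    27,625.00    12,653.4706    88,574.2945     708,594.3560
  Σ                 23,507.3251   123,058.5167     883,580.9953
P = 23,507.3251; D_Mac = 5.23490 yrs; D_mod = 4.68238 yrs; C = 30.07181.
Duration effect: -4.68238 × (+0.011) = -0.051506
Convexity effect: 0.5 × 30.07181 × (0.011)² = +0.0018193
ΔP/P ≈ -0.051506 + 0.0018193 = -0.049687 = -4.9687%.

-4.97%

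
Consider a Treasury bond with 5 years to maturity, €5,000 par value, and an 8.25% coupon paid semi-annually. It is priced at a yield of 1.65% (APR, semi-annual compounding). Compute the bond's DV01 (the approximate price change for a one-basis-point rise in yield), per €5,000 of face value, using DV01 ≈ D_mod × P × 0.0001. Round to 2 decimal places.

Periodic yield y = 0.00825.
  t   CF        PV=CF/(1+0.00825)^t    t·PV
  1       206.25       204.5624       204.5624
  2       206.25       202.8885       405.7771
  3       206.25       201.2284       603.6852
  4       206.25       199.5818       798.3274
  5       206.25       197.9488       989.7438
  6       206.25       196.3291     1,177.9743
  7       206.25       194.7226     1,363.0581
  8       206.25       193.1293     1,545.0342
  9       206.25       191.5490     1,723.9410
  10    5,206.25     4,795.5974    47,955.9735
  Σ                  6,577.5372    56,768.0770
P = 6,577.5372; D_Mac = 8.63060 half-year periods = 4.31530 yrs; D_mod = 4.27999 yrs.
DV01 ≈ 4.27999 × 6,577.5372 × 0.0001 = 2.815179.

€2.82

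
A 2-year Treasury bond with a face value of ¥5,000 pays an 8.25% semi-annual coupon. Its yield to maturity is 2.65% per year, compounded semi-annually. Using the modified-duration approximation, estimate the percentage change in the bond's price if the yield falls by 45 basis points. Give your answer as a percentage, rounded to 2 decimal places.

+0.84%

Periodic yield y = 0.01325. Modified duration first:
  t   CF        PV=CF/(1+0.01325)^t    t·PV
  1       206.25       203.5529       203.5529
  2       206.25       200.8911       401.7822
  3       206.25       198.2641       594.7924
  4     5,206.25     4,939.2223    19,756.8890
  Σ                  5,541.9304    20,957.0165
P = 5,541.9304; D_Mac = 3.78154 half-year periods = 1.89077 yrs; D_mod = 1.89077/(1+0.01325) = 1.86604 yrs.
ΔP/P ≈ -D_mod · Δy = -1.86604 × (-0.0045) = +0.008397 = +0.8397%.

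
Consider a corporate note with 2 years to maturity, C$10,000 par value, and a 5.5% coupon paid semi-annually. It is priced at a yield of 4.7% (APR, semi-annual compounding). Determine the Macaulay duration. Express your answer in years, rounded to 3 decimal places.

1.922 years

Periodic yield y = 0.0235. Discount each cash flow and weight by its period:
  t   CF        PV=CF/(1+0.0235)^t    t·PV
  1       275.00       268.6859       268.6859
  2       275.00       262.5167       525.0335
  3       275.00       256.4892       769.4677
  4    10,275.00     9,363.3324    37,453.3297
  Σ                 10,151.0243    39,016.5168
Price P = Σ PV = 10,151.0243.
Macaulay duration = Σ(t·PV) / P = 39,016.5168 / 10,151.0243 = 3.84360 half-year periods.
In years: 3.84360 / 2 = 1.92180 years.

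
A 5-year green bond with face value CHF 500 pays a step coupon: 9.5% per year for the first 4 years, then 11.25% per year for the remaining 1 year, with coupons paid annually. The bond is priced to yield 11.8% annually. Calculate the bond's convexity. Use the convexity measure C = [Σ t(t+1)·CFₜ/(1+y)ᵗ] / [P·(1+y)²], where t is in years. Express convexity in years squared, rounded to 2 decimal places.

18.79

With y = 0.118:
  t   CF        PV=CF/(1+0.118)^t    t·PV        t(t+1)·PV
  1        47.50        42.4866        42.4866          84.9732
  2        47.50        38.0023        76.0046         228.0139
  3        47.50        33.9913       101.9740         407.8960
  4        47.50        30.4037       121.6148         608.0739
  5       556.25       318.4645     1,592.3224       9,553.9345
  Σ                    463.3484     1,934.4024      10,882.8915
P = 463.3484.
Convexity = Σ t(t+1)·PV / [P·(1+y)²] = 10,882.8915 / (463.3484 × 1.249924) = 18.79114.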